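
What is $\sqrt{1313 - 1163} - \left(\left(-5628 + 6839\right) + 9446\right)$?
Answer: $-10657 + 5 \sqrt{6} \approx -10645.0$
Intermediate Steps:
$\sqrt{1313 - 1163} - \left(\left(-5628 + 6839\right) + 9446\right) = \sqrt{150} - \left(1211 + 9446\right) = 5 \sqrt{6} - 10657 = -10657 + 5 \sqrt{6}$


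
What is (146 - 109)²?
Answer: 1369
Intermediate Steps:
(146 - 109)² = 37² = 1369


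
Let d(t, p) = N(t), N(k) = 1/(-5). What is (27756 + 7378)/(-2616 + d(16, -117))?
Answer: -175670/13081 ≈ -13.429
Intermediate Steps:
N(k) = -1/5
d(t, p) = -1/5
(27756 + 7378)/(-2616 + d(16, -117)) = (27756 + 7378)/(-2616 - 1/5) = 35134/(-13081/5) = 35134*(-5/13081) = -175670/13081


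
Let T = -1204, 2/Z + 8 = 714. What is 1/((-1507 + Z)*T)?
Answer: 353/640491880 ≈ 5.5114e-7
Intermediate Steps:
Z = 1/353 (Z = 2/(-8 + 714) = 2/706 = 2*(1/706) = 1/353 ≈ 0.0028329)
1/((-1507 + Z)*T) = 1/((-1507 + 1/353)*(-1204)) = 1/(-531970/353*(-1204)) = 1/(640491880/353) = 353/640491880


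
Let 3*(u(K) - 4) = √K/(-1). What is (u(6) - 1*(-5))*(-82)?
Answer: -738 + 82*√6/3 ≈ -671.05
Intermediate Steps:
u(K) = 4 - √K/3 (u(K) = 4 + (√K/(-1))/3 = 4 + (-√K)/3 = 4 - √K/3)
(u(6) - 1*(-5))*(-82) = ((4 - √6/3) - 1*(-5))*(-82) = ((4 - √6/3) + 5)*(-82) = (9 - √6/3)*(-82) = -738 + 82*√6/3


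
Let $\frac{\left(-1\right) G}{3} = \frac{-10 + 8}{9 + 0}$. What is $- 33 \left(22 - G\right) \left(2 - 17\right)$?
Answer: $10560$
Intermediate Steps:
$G = \frac{2}{3}$ ($G = - 3 \frac{-10 + 8}{9 + 0} = - 3 \left(- \frac{2}{9}\right) = - 3 \left(\left(-2\right) \frac{1}{9}\right) = \left(-3\right) \left(- \frac{2}{9}\right) = \frac{2}{3} \approx 0.66667$)
$- 33 \left(22 - G\right) \left(2 - 17\right) = - 33 \left(22 - \frac{2}{3}\right) \left(2 - 17\right) = \left(-33\right) \frac{64}{3} \left(-15\right) = \left(-704\right) \left(-15\right) = 10560$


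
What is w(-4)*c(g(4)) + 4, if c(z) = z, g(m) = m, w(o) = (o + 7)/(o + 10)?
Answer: 6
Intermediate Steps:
w(o) = (7 + o)/(10 + o)
w(-4)*c(g(4)) + 4 = ((7 - 4)/(10 - 4))*4 + 4 = (3/6)*4 + 4 = ((⅙)*3)*4 + 4 = (½)*4 + 4 = 2 + 4 = 6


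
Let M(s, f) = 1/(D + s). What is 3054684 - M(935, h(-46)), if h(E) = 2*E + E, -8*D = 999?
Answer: 19797406996/6481 ≈ 3.0547e+6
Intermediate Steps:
D = -999/8 (D = -⅛*999 = -999/8 ≈ -124.88)
h(E) = 3*E
M(s, f) = 1/(-999/8 + s)
3054684 - M(935, h(-46)) = 3054684 - 8/(-999 + 8*935) = 3054684 - 8/(-999 + 7480) = 3054684 - 8/6481 = 19797406996/6481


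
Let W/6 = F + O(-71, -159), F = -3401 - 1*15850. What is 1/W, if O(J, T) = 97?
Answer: -1/114924 ≈ -8.7014e-6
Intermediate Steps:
F = -19251 (F = -3401 - 15850 = -19251)
W = -114924 (W = 6*(-19251 + 97) = 6*(-19154) = -114924)
1/W = 1/(-114924) = -1/114924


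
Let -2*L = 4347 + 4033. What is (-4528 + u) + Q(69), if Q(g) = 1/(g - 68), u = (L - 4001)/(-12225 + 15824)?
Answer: -16300864/3599 ≈ -4529.3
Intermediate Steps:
L = -4190 (L = -(4347 + 4033)/2 = -½*8380 = -4190)
u = -8191/3599 (u = (-4190 - 4001)/(-12225 + 15824) = -8191/3599 ≈ -2.2759)
Q(g) = 1/(-68 + g)
(-4528 + u) + Q(69) = (-4528 - 8191/3599) + 1/(-68 + 69) = -16304463/3599 + 1/1 = -16304463/3599 + 1 = -16300864/3599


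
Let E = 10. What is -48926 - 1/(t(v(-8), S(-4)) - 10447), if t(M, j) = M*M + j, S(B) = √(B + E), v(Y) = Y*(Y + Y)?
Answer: -574847281225/11749321 + √6/35247963 ≈ -48926.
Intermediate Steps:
v(Y) = 2*Y² (v(Y) = Y*(2*Y) = 2*Y²)
S(B) = √(10 + B) (S(B) = √(B + 10) = √(10 + B))
t(M, j) = j + M² (t(M, j) = M² + j = j + M²)
-48926 - 1/(t(v(-8), S(-4)) - 10447) = -48926 - 1/((√(10 - 4) + (2*(-8)²)²) - 10447) = -48926 - 1/((√6 + (2*64)²) - 10447) = -48926 - 1/((√6 + 128²) - 10447) = -48926 - 1/((√6 + 16384) - 10447) = -48926 - 1/((16384 + √6) - 10447) = -48926 - 1/(5937 + √6)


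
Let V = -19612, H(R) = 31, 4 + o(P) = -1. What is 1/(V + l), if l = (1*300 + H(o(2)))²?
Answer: 1/89949 ≈ 1.1117e-5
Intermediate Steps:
o(P) = -5 (o(P) = -4 - 1 = -5)
l = 109561 (l = (1*300 + 31)² = (300 + 31)² = 331² = 109561)
1/(V + l) = 1/(-19612 + 109561) = 1/89949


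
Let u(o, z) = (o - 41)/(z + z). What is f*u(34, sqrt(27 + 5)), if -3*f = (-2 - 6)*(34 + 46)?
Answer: -280*sqrt(2)/3 ≈ -131.99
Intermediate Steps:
f = 640/3 (f = -(-2 - 6)*(34 + 46)/3 = -(-8)*80/3 = -1/3*(-640) = 640/3 ≈ 213.33)
u(o, z) = (-41 + o)/(2*z) (u(o, z) = (-41 + o)/((2*z)) = (-41 + o)*(1/(2*z)) = (-41 + o)/(2*z))
f*u(34, sqrt(27 + 5)) = 640*((-41 + 34)/(2*(sqrt(27 + 5))))/3 = 640*((1/2)*(-7)/sqrt(32))/3 = 640*((1/2)*(-7)/(4*sqrt(2)))/3 = 640*((1/2)*(sqrt(2)/8)*(-7))/3 = 640*(-7*sqrt(2)/16)/3 = -280*sqrt(2)/3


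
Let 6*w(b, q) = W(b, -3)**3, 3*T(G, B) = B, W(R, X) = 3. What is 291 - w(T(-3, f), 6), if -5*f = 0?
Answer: 573/2 ≈ 286.50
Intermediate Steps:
f = 0 (f = -1/5*0 = 0)
T(G, B) = B/3
w(b, q) = 9/2 (w(b, q) = (1/6)*3**3 = (1/6)*27 = 9/2)
291 - w(T(-3, f), 6) = 291 - 1*9/2 = 291 - 9/2 = 573/2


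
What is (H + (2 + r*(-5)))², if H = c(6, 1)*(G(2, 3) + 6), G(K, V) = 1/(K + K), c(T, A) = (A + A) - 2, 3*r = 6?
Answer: 64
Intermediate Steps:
r = 2 (r = (⅓)*6 = 2)
c(T, A) = -2 + 2*A (c(T, A) = 2*A - 2 = -2 + 2*A)
G(K, V) = 1/(2*K)
H = 0 (H = (-2 + 2*1)*((½)/2 + 6) = (-2 + 2)*((½)*(½) + 6) = 0*(¼ + 6) = 0*(25/4) = 0)
(H + (2 + r*(-5)))² = (0 + (2 + 2*(-5)))² = (0 + (2 - 10))² = (0 - 8)² = (-8)² = 64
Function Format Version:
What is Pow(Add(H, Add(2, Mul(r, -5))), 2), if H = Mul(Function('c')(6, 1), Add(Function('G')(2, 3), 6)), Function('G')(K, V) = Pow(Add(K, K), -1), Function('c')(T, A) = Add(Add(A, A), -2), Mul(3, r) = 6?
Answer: 64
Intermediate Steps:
r = 2 (r = Mul(Rational(1, 3), 6) = 2)
Function('c')(T, A) = Add(-2, Mul(2, A)) (Function('c')(T, A) = Add(Mul(2, A), -2) = Add(-2, Mul(2, A)))
Function('G')(K, V) = Mul(Rational(1, 2), Pow(K, -1)) (Function('G')(K, V) = Pow(Mul(2, K), -1) = Mul(Rational(1, 2), Pow(K, -1)))
H = 0 (H = Mul(Add(-2, Mul(2, 1)), Add(Mul(Rational(1, 2), Pow(2, -1)), 6)) = Mul(Add(-2, 2), Add(Mul(Rational(1, 2), Rational(1, 2)), 6)) = Mul(0, Add(Rational(1, 4), 6)) = Mul(0, Rational(25, 4)) = 0)
Pow(Add(H, Add(2, Mul(r, -5))), 2) = Pow(Add(0, Add(2, Mul(2, -5))), 2) = Pow(Add(0, Add(2, -10)), 2) = Pow(Add(0, -8), 2) = Pow(-8, 2) = 64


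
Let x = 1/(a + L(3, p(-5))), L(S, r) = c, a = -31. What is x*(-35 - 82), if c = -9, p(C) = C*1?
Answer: 117/40 ≈ 2.9250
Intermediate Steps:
p(C) = C
L(S, r) = -9
x = -1/40 (x = 1/(-31 - 9) = 1/(-40) = -1/40 ≈ -0.025000)
x*(-35 - 82) = -(-35 - 82)/40 = -1/40*(-117) = 117/40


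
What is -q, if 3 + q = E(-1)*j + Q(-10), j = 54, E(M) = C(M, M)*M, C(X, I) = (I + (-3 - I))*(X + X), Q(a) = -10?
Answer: 337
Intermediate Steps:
C(X, I) = -6*X
E(M) = -6*M² (E(M) = (-6*M)*M = -6*M²)
q = -337 (q = -3 + (-6*(-1)²*54 - 10) = -3 + (-6*1*54 - 10) = -3 + (-6*54 - 10) = -3 + (-324 - 10) = -3 - 334 = -337)
-q = -1*(-337) = 337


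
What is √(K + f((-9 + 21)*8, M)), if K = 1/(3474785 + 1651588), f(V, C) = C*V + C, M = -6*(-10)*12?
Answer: √203930473049170637/1708791 ≈ 264.27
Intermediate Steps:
M = 720 (M = 60*12 = 720)
f(V, C) = C + C*V
K = 1/5126373 ≈ 1.9507e-7
√(K + f((-9 + 21)*8, M)) = √(1/5126373 + 720*(1 + (-9 + 21)*8)) = √(1/5126373 + 720*(1 + 12*8)) = √(1/5126373 + 720*(1 + 96)) = √(1/5126373 + 720*97) = √(1/5126373 + 69840) = √(358025890321/5126373) = √203930473049170637/1708791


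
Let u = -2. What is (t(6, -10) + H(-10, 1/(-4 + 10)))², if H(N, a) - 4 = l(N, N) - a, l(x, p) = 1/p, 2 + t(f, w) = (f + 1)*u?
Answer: 33856/225 ≈ 150.47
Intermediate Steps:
t(f, w) = -4 - 2*f (t(f, w) = -2 + (f + 1)*(-2) = -2 + (1 + f)*(-2) = -2 + (-2 - 2*f) = -4 - 2*f)
H(N, a) = 4 + 1/N - a (H(N, a) = 4 + (1/N - a) = 4 + 1/N - a)
(t(6, -10) + H(-10, 1/(-4 + 10)))² = ((-4 - 2*6) + (4 + 1/(-10) - 1/(-4 + 10)))² = ((-4 - 12) + (4 - ⅒ - 1/6))² = (-16 + (4 - ⅒ - 1*⅙))² = (-16 + (4 - ⅒ - ⅙))² = (-16 + 56/15)² = (-184/15)² = 33856/225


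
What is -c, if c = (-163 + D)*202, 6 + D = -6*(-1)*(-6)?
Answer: 41410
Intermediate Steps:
D = -42 (D = -6 - 6*(-1)*(-6) = -6 + 6*(-6) = -6 - 36 = -42)
c = -41410 (c = (-163 - 42)*202 = -205*202 = -41410)
-c = -1*(-41410) = 41410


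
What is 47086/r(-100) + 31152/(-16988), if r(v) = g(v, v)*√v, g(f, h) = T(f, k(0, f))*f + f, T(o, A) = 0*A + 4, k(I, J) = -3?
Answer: -7788/4247 + 23543*I/2500 ≈ -1.8338 + 9.4172*I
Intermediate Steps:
T(o, A) = 4 (T(o, A) = 0 + 4 = 4)
g(f, h) = 5*f (g(f, h) = 4*f + f = 5*f)
r(v) = 5*v^(3/2) (r(v) = (5*v)*√v = 5*v^(3/2))
47086/r(-100) + 31152/(-16988) = 47086/((5*(-100)^(3/2))) + 31152/(-16988) = 47086/((5*(-1000*I))) + 31152*(-1/16988) = 47086/((-5000*I)) - 7788/4247 = 47086*(I/5000) - 7788/4247 = 23543*I/2500 - 7788/4247 = -7788/4247 + 23543*I/2500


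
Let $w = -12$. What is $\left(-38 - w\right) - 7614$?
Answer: $-7640$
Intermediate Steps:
$\left(-38 - w\right) - 7614 = \left(-38 - -12\right) - 7614 = \left(-38 + 12\right) - 7614 = -26 - 7614 = -7640$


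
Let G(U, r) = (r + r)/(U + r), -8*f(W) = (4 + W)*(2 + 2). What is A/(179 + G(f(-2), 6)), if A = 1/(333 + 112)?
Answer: 1/80723 ≈ 1.2388e-5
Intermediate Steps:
f(W) = -2 - W/2 (f(W) = -(4 + W)*(2 + 2)/8 = -(4 + W)*4/8 = -(16 + 4*W)/8 = -2 - W/2)
A = 1/445 ≈ 0.0022472
G(U, r) = 2*r/(U + r) (G(U, r) = (2*r)/(U + r) = 2*r/(U + r))
A/(179 + G(f(-2), 6)) = (1/445)/(179 + 2*6/((-2 - 1/2*(-2)) + 6)) = (1/445)/(179 + 2*6/((-2 + 1) + 6)) = (1/445)/(179 + 2*6/(-1 + 6)) = (1/445)/(179 + 2*6/5) = (1/445)/(179 + 2*6*(1/5)) = (1/445)/(179 + 12/5) = (1/445)/(907/5) = (5/907)*(1/445) = 1/80723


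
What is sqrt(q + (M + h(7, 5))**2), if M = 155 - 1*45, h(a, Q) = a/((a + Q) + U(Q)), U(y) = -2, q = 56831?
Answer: sqrt(6908549)/10 ≈ 262.84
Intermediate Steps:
h(a, Q) = a/(-2 + Q + a) (h(a, Q) = a/((a + Q) - 2) = a/((Q + a) - 2) = a/(-2 + Q + a))
M = 110 (M = 155 - 45 = 110)
sqrt(q + (M + h(7, 5))**2) = sqrt(56831 + (110 + 7/(-2 + 5 + 7))**2) = sqrt(56831 + (110 + 7/10)**2) = sqrt(56831 + (1107/10)**2) = sqrt(56831 + 1225449/100) = sqrt(6908549/100) = sqrt(6908549)/10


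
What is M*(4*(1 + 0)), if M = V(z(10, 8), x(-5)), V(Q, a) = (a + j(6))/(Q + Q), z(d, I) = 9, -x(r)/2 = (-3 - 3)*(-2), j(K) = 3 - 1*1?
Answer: -44/9 ≈ -4.8889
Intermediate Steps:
j(K) = 2 (j(K) = 3 - 1 = 2)
x(r) = -24 (x(r) = -2*(-3 - 3)*(-2) = -(-12)*(-2) = -2*12 = -24)
V(Q, a) = (2 + a)/(2*Q) (V(Q, a) = (a + 2)/(Q + Q) = (2 + a)/((2*Q)) = (2 + a)*(1/(2*Q)) = (2 + a)/(2*Q))
M = -11/9 (M = (½)*(2 - 24)/9 = (½)*(⅑)*(-22) = -11/9 ≈ -1.2222)
M*(4*(1 + 0)) = -44*(1 + 0)/9 = -44/9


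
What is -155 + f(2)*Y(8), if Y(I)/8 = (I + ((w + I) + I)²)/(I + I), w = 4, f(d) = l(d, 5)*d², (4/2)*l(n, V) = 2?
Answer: 661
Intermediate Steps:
l(n, V) = 1 (l(n, V) = (½)*2 = 1)
f(d) = d² (f(d) = 1*d² = d²)
Y(I) = 4*(I + (4 + 2*I)²)/I (Y(I) = 8*((I + ((4 + I) + I)²)/(I + I)) = 8*((I + (4 + 2*I)²)/((2*I))) = 8*((I + (4 + 2*I)²)*(1/(2*I))) = 8*((I + (4 + 2*I)²)/(2*I)) = 4*(I + (4 + 2*I)²)/I)
-155 + f(2)*Y(8) = -155 + 2²*(4 + 16*(2 + 8)²/8) = -155 + 4*(4 + 16*(⅛)*10²) = -155 + 4*(4 + 16*(⅛)*100) = -155 + 4*(4 + 200) = -155 + 4*204 = -155 + 816 = 661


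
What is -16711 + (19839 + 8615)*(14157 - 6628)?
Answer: 214213455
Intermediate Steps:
-16711 + (19839 + 8615)*(14157 - 6628) = -16711 + 28454*7529 = -16711 + 214230166 = 214213455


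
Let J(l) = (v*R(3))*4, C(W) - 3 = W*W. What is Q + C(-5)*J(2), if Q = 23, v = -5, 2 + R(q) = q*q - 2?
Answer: -2777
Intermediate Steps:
C(W) = 3 + W**2 (C(W) = 3 + W*W = 3 + W**2)
R(q) = -4 + q**2 (R(q) = -2 + (q*q - 2) = -2 + (q**2 - 2) = -2 + (-2 + q**2) = -4 + q**2)
J(l) = -100 (J(l) = -5*(-4 + 3**2)*4 = -5*(-4 + 9)*4 = -5*5*4 = -25*4 = -100)
Q + C(-5)*J(2) = 23 + (3 + (-5)**2)*(-100) = 23 + (3 + 25)*(-100) = 23 + 28*(-100) = 23 - 2800 = -2777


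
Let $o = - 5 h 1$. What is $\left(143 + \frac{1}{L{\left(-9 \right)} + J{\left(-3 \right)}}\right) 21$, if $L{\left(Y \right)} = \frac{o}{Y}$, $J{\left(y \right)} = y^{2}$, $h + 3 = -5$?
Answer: $\frac{123312}{41} \approx 3007.6$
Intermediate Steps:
$h = -8$ ($h = -3 - 5 = -8$)
$o = 40$ ($o = \left(-5\right) \left(-8\right) 1 = 40 \cdot 1 = 40$)
$L{\left(Y \right)} = \frac{40}{Y}$
$\left(143 + \frac{1}{L{\left(-9 \right)} + J{\left(-3 \right)}}\right) 21 = \left(143 + \frac{1}{\frac{40}{-9} + \left(-3\right)^{2}}\right) 21 = \left(143 + \frac{1}{40 \left(- \frac{1}{9}\right) + 9}\right) 21 = \left(143 + \frac{1}{- \frac{40}{9} + 9}\right) 21 = \left(143 + \frac{1}{\frac{41}{9}}\right) 21 = \left(143 + \frac{9}{41}\right) 21 = \frac{5872}{41} \cdot 21 = \frac{123312}{41}$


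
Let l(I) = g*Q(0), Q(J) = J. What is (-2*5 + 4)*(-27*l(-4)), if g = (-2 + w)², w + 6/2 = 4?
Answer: 0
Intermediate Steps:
w = 1 (w = -3 + 4 = 1)
g = 1 (g = (-2 + 1)² = (-1)² = 1)
l(I) = 0 (l(I) = 1*0 = 0)
(-2*5 + 4)*(-27*l(-4)) = (-2*5 + 4)*(-27*0) = (-10 + 4)*0 = -6*0 = 0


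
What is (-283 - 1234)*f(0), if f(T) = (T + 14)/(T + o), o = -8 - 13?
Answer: 3034/3 ≈ 1011.3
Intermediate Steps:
o = -21
f(T) = (14 + T)/(-21 + T) (f(T) = (T + 14)/(T - 21) = (14 + T)/(-21 + T))
(-283 - 1234)*f(0) = (-283 - 1234)*((14 + 0)/(-21 + 0)) = -1517*14/(-21) = -(-1517)*14/21 = -1517*(-⅔) = 3034/3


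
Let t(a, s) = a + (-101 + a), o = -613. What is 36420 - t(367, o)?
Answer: 35787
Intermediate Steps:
t(a, s) = -101 + 2*a
36420 - t(367, o) = 36420 - (-101 + 2*367) = 36420 - (-101 + 734) = 36420 - 1*633 = 36420 - 633 = 35787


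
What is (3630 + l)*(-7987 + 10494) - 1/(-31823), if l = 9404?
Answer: 1039855921875/31823 ≈ 3.2676e+7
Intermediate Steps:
(3630 + l)*(-7987 + 10494) - 1/(-31823) = (3630 + 9404)*(-7987 + 10494) - 1/(-31823) = 13034*2507 - 1*(-1/31823) = 32676238 + 1/31823 = 1039855921875/31823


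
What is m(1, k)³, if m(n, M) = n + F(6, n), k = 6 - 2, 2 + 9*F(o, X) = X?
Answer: 512/729 ≈ 0.70233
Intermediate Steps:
F(o, X) = -2/9 + X/9
k = 4
m(n, M) = -2/9 + 10*n/9 (m(n, M) = n + (-2/9 + n/9) = -2/9 + 10*n/9)
m(1, k)³ = (-2/9 + (10/9)*1)³ = (-2/9 + 10/9)³ = (8/9)³ = 512/729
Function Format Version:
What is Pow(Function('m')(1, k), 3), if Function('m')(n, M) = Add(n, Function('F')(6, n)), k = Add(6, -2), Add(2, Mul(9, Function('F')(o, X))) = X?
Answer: Rational(512, 729) ≈ 0.70233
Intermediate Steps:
Function('F')(o, X) = Add(Rational(-2, 9), Mul(Rational(1, 9), X))
k = 4
Function('m')(n, M) = Add(Rational(-2, 9), Mul(Rational(10, 9), n)) (Function('m')(n, M) = Add(n, Add(Rational(-2, 9), Mul(Rational(1, 9), n))) = Add(Rational(-2, 9), Mul(Rational(10, 9), n)))
Pow(Function('m')(1, k), 3) = Pow(Add(Rational(-2, 9), Mul(Rational(10, 9), 1)), 3) = Pow(Add(Rational(-2, 9), Rational(10, 9)), 3) = Pow(Rational(8, 9), 3) = Rational(512, 729)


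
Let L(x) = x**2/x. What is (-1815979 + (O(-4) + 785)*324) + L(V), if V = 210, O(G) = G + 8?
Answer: -1560133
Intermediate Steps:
O(G) = 8 + G
L(x) = x
(-1815979 + (O(-4) + 785)*324) + L(V) = (-1815979 + ((8 - 4) + 785)*324) + 210 = (-1815979 + (4 + 785)*324) + 210 = (-1815979 + 789*324) + 210 = (-1815979 + 255636) + 210 = -1560343 + 210 = -1560133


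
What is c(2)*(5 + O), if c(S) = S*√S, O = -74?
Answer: -138*√2 ≈ -195.16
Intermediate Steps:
c(S) = S^(3/2)
c(2)*(5 + O) = 2^(3/2)*(5 - 74) = (2*√2)*(-69) = -138*√2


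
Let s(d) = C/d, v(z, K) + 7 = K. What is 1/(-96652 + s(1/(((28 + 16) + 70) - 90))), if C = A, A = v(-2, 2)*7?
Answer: -1/97492 ≈ -1.0257e-5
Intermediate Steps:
v(z, K) = -7 + K
A = -35 (A = (-7 + 2)*7 = -5*7 = -35)
C = -35
s(d) = -35/d
1/(-96652 + s(1/(((28 + 16) + 70) - 90))) = 1/(-96652 - (-700 + 35*(28 + 16))) = 1/(-96652 - 35/(1/((44 + 70) - 90))) = 1/(-96652 - 35/(1/(114 - 90))) = 1/(-96652 - 35/(1/24)) = 1/(-96652 - 35/1/24) = 1/(-96652 - 35*24) = 1/(-96652 - 840) = 1/(-97492) = -1/97492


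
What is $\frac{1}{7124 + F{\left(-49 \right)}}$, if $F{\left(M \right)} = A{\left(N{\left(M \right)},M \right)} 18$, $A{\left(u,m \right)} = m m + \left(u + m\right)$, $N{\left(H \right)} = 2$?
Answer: $\frac{1}{49496} \approx 2.0204 \cdot 10^{-5}$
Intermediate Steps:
$A{\left(u,m \right)} = m + u + m^{2}$ ($A{\left(u,m \right)} = m^{2} + \left(m + u\right) = m + u + m^{2}$)
$F{\left(M \right)} = 36 + 18 M + 18 M^{2}$ ($F{\left(M \right)} = \left(M + 2 + M^{2}\right) 18 = \left(2 + M + M^{2}\right) 18 = 36 + 18 M + 18 M^{2}$)
$\frac{1}{7124 + F{\left(-49 \right)}} = \frac{1}{7124 + \left(36 + 18 \left(-49\right) + 18 \left(-49\right)^{2}\right)} = \frac{1}{7124 + \left(36 - 882 + 18 \cdot 2401\right)} = \frac{1}{7124 + \left(36 - 882 + 43218\right)} = \frac{1}{7124 + 42372} = \frac{1}{49496}$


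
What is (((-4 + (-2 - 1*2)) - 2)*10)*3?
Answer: -300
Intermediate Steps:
(((-4 + (-2 - 1*2)) - 2)*10)*3 = (((-4 + (-2 - 2)) - 2)*10)*3 = (((-4 - 4) - 2)*10)*3 = ((-8 - 2)*10)*3 = -10*10*3 = -100*3 = -300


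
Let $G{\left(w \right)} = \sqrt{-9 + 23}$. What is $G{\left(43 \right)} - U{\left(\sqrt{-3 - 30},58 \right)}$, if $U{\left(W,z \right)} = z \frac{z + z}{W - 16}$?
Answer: $\frac{107648}{289} + \sqrt{14} + \frac{6728 i \sqrt{33}}{289} \approx 376.23 + 133.74 i$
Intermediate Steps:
$U{\left(W,z \right)} = \frac{2 z^{2}}{-16 + W}$ ($U{\left(W,z \right)} = z \frac{2 z}{-16 + W} = \frac{2 z^{2}}{-16 + W}$)
$G{\left(w \right)} = \sqrt{14}$
$G{\left(43 \right)} - U{\left(\sqrt{-3 - 30},58 \right)} = \sqrt{14} - \frac{2 \cdot 58^{2}}{-16 + \sqrt{-3 - 30}} = \sqrt{14} - 2 \cdot 3364 \frac{1}{-16 + \sqrt{-33}} = \sqrt{14} - 2 \cdot 3364 \frac{1}{-16 + i \sqrt{33}} = \sqrt{14} - \frac{6728}{-16 + i \sqrt{33}}$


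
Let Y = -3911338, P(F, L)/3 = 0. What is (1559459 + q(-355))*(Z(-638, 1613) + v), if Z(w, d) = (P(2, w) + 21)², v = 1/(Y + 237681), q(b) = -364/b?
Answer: 896891263917053424/1304148235 ≈ 6.8772e+8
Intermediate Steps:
P(F, L) = 0 (P(F, L) = 3*0 = 0)
v = -1/3673657 (v = 1/(-3911338 + 237681) = 1/(-3673657) = -1/3673657 ≈ -2.7221e-7)
Z(w, d) = 441 (Z(w, d) = (0 + 21)² = 21² = 441)
(1559459 + q(-355))*(Z(-638, 1613) + v) = (1559459 - 364/(-355))*(441 - 1/3673657) = (1559459 - 364*(-1/355))*(1620082736/3673657) = (1559459 + 364/355)*(1620082736/3673657) = (553608309/355)*(1620082736/3673657) = 896891263917053424/1304148235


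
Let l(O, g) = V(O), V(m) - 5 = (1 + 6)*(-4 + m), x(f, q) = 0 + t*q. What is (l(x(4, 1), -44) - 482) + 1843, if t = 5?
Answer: 1373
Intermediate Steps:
x(f, q) = 5*q (x(f, q) = 0 + 5*q = 5*q)
V(m) = -23 + 7*m (V(m) = 5 + (1 + 6)*(-4 + m) = 5 + 7*(-4 + m) = 5 + (-28 + 7*m) = -23 + 7*m)
l(O, g) = -23 + 7*O
(l(x(4, 1), -44) - 482) + 1843 = ((-23 + 7*(5*1)) - 482) + 1843 = ((-23 + 7*5) - 482) + 1843 = ((-23 + 35) - 482) + 1843 = (12 - 482) + 1843 = -470 + 1843 = 1373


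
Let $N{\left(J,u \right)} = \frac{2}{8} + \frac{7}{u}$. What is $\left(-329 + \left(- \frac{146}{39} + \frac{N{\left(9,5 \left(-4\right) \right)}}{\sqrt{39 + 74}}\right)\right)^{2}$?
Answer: $\frac{1902948579221}{17187300} + \frac{12977 \sqrt{113}}{22035} \approx 1.1072 \cdot 10^{5}$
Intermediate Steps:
$N{\left(J,u \right)} = \frac{1}{4} + \frac{7}{u}$ ($N{\left(J,u \right)} = 2 \cdot \frac{1}{8} + \frac{7}{u} = \frac{1}{4} + \frac{7}{u}$)
$\left(-329 + \left(- \frac{146}{39} + \frac{N{\left(9,5 \left(-4\right) \right)}}{\sqrt{39 + 74}}\right)\right)^{2} = \left(-329 - \left(\frac{146}{39} - \frac{\frac{1}{4} \frac{1}{5 \left(-4\right)} \left(28 + 5 \left(-4\right)\right)}{\sqrt{39 + 74}}\right)\right)^{2} = \left(-329 - \left(\frac{146}{39} - \frac{\frac{1}{4} \frac{1}{-20} \left(28 - 20\right)}{\sqrt{113}}\right)\right)^{2} = \left(-329 - \left(\frac{146}{39} - \frac{1}{4} \left(- \frac{1}{20}\right) 8 \frac{\sqrt{113}}{113}\right)\right)^{2} = \left(-329 - \left(\frac{146}{39} + \frac{\frac{1}{113} \sqrt{113}}{10}\right)\right)^{2} = \left(-329 - \left(\frac{146}{39} + \frac{\sqrt{113}}{1130}\right)\right)^{2} = \left(- \frac{12977}{39} - \frac{\sqrt{113}}{1130}\right)^{2}$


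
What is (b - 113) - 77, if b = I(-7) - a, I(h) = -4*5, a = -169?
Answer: -41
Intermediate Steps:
I(h) = -20
b = 149 (b = -20 - 1*(-169) = -20 + 169 = 149)
(b - 113) - 77 = (149 - 113) - 77 = 36 - 77 = -41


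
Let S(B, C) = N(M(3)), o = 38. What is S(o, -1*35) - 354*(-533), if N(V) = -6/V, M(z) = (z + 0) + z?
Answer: 188681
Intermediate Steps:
M(z) = 2*z (M(z) = z + z = 2*z)
S(B, C) = -1 (S(B, C) = -6/(2*3) = -6/6 = -6*1/6 = -1)
S(o, -1*35) - 354*(-533) = -1 - 354*(-533) = -1 + 188682 = 188681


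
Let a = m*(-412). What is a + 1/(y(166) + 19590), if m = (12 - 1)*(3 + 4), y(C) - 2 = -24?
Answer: -620775231/19568 ≈ -31724.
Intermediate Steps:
y(C) = -22 (y(C) = 2 - 24 = -22)
m = 77 (m = 11*7 = 77)
a = -31724 (a = 77*(-412) = -31724)
a + 1/(y(166) + 19590) = -31724 + 1/(-22 + 19590) = -31724 + 1/19568 = -620775231/19568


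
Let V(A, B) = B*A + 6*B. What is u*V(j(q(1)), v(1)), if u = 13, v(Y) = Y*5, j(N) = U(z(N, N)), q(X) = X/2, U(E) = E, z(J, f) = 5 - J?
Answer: 1365/2 ≈ 682.50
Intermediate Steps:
q(X) = X/2 (q(X) = X*(½) = X/2)
j(N) = 5 - N
v(Y) = 5*Y
V(A, B) = 6*B + A*B (V(A, B) = A*B + 6*B = 6*B + A*B)
u*V(j(q(1)), v(1)) = 13*((5*1)*(6 + (5 - 1/2))) = 13*(5*(6 + (5 - 1*½))) = 13*(5*(6 + (5 - ½))) = 13*(5*(6 + 9/2)) = 13*(5*(21/2)) = 13*(105/2) = 1365/2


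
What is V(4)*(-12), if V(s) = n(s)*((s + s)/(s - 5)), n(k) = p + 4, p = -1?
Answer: 288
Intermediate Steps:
n(k) = 3 (n(k) = -1 + 4 = 3)
V(s) = 6*s/(-5 + s) (V(s) = 3*((s + s)/(s - 5)) = 3*((2*s)/(-5 + s)) = 3*(2*s/(-5 + s)) = 6*s/(-5 + s))
V(4)*(-12) = (6*4/(-5 + 4))*(-12) = (6*4/(-1))*(-12) = (6*4*(-1))*(-12) = -24*(-12) = 288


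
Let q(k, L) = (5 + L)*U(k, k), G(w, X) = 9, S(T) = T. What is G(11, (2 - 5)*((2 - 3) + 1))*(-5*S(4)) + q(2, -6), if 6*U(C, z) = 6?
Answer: -181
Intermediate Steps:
U(C, z) = 1 (U(C, z) = (⅙)*6 = 1)
q(k, L) = 5 + L (q(k, L) = (5 + L)*1 = 5 + L)
G(11, (2 - 5)*((2 - 3) + 1))*(-5*S(4)) + q(2, -6) = 9*(-5*4) + (5 - 6) = 9*(-20) - 1 = -180 - 1 = -181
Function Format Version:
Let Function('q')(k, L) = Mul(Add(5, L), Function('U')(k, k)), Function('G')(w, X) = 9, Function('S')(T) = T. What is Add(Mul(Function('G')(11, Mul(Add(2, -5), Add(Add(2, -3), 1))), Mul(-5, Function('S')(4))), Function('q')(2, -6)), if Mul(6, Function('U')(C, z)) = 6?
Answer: -181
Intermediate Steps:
Function('U')(C, z) = 1 (Function('U')(C, z) = Mul(Rational(1, 6), 6) = 1)
Function('q')(k, L) = Add(5, L) (Function('q')(k, L) = Mul(Add(5, L), 1) = Add(5, L))
Add(Mul(Function('G')(11, Mul(Add(2, -5), Add(Add(2, -3), 1))), Mul(-5, Function('S')(4))), Function('q')(2, -6)) = Add(Mul(9, Mul(-5, 4)), Add(5, -6)) = Add(Mul(9, -20), -1) = Add(-180, -1) = -181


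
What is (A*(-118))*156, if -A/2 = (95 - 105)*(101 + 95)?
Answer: -72159360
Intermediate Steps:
A = 3920 (A = -2*(95 - 105)*(101 + 95) = -(-20)*196 = -2*(-1960) = 3920)
(A*(-118))*156 = (3920*(-118))*156 = -462560*156 = -72159360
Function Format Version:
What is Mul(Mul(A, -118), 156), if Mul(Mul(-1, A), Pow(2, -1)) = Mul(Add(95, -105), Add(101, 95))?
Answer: -72159360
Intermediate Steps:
A = 3920 (A = Mul(-2, Mul(Add(95, -105), Add(101, 95))) = Mul(-2, Mul(-10, 196)) = Mul(-2, -1960) = 3920)
Mul(Mul(A, -118), 156) = Mul(Mul(3920, -118), 156) = Mul(-462560, 156) = -72159360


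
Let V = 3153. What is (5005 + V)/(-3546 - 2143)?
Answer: -8158/5689 ≈ -1.4340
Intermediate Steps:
(5005 + V)/(-3546 - 2143) = (5005 + 3153)/(-3546 - 2143) = 8158/(-5689) = 8158*(-1/5689) = -8158/5689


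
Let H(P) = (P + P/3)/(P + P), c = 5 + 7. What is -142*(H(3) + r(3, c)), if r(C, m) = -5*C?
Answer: 6106/3 ≈ 2035.3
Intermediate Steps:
c = 12
H(P) = ⅔ (H(P) = (P + P*(⅓))/((2*P)) = (P + P/3)*(1/(2*P)) = (4*P/3)*(1/(2*P)) = ⅔)
-142*(H(3) + r(3, c)) = -142*(⅔ - 5*3) = -142*(⅔ - 15) = -142*(-43/3) = 6106/3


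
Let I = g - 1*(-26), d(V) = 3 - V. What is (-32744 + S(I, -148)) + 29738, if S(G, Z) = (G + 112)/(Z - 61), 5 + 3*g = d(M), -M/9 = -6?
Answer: -1885120/627 ≈ -3006.6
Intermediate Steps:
M = 54 (M = -9*(-6) = 54)
g = -56/3 (g = -5/3 + (3 - 1*54)/3 = -5/3 + (3 - 54)/3 = -5/3 + (⅓)*(-51) = -5/3 - 17 = -56/3 ≈ -18.667)
I = 22/3 (I = -56/3 - 1*(-26) = -56/3 + 26 = 22/3 ≈ 7.3333)
S(G, Z) = (112 + G)/(-61 + Z)
(-32744 + S(I, -148)) + 29738 = (-32744 + (112 + 22/3)/(-61 - 148)) + 29738 = (-32744 + (358/3)/(-209)) + 29738 = (-32744 - 1/209*358/3) + 29738 = (-32744 - 358/627) + 29738 = -20530846/627 + 29738 = -1885120/627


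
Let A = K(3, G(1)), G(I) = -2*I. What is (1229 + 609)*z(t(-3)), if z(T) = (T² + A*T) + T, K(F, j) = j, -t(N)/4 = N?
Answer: 242616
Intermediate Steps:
t(N) = -4*N
A = -2 (A = -2*1 = -2)
z(T) = T² - T (z(T) = (T² - 2*T) + T = T² - T)
(1229 + 609)*z(t(-3)) = (1229 + 609)*((-4*(-3))*(-1 - 4*(-3))) = 1838*(12*(-1 + 12)) = 1838*(12*11) = 1838*132 = 242616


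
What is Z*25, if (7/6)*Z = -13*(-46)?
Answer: 89700/7 ≈ 12814.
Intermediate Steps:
Z = 3588/7 (Z = 6*(-13*(-46))/7 = (6/7)*598 = 3588/7 ≈ 512.57)
Z*25 = (3588/7)*25 = 89700/7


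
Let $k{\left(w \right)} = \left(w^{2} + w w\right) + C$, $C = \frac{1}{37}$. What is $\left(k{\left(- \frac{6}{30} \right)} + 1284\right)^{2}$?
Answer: $\frac{1410866464401}{855625} \approx 1.6489 \cdot 10^{6}$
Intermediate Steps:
$C = \frac{1}{37} \approx 0.027027$
$k{\left(w \right)} = \frac{1}{37} + 2 w^{2}$ ($k{\left(w \right)} = \left(w^{2} + w w\right) + \frac{1}{37} = \left(w^{2} + w^{2}\right) + \frac{1}{37} = 2 w^{2} + \frac{1}{37} = \frac{1}{37} + 2 w^{2}$)
$\left(k{\left(- \frac{6}{30} \right)} + 1284\right)^{2} = \left(\left(\frac{1}{37} + 2 \left(- \frac{6}{30}\right)^{2}\right) + 1284\right)^{2} = \left(\left(\frac{1}{37} + 2 \left(\left(-6\right) \frac{1}{30}\right)^{2}\right) + 1284\right)^{2} = \left(\left(\frac{1}{37} + 2 \left(- \frac{1}{5}\right)^{2}\right) + 1284\right)^{2} = \left(\left(\frac{1}{37} + 2 \cdot \frac{1}{25}\right) + 1284\right)^{2} = \left(\left(\frac{1}{37} + \frac{2}{25}\right) + 1284\right)^{2} = \left(\frac{99}{925} + 1284\right)^{2} = \left(\frac{1187799}{925}\right)^{2} = \frac{1410866464401}{855625}$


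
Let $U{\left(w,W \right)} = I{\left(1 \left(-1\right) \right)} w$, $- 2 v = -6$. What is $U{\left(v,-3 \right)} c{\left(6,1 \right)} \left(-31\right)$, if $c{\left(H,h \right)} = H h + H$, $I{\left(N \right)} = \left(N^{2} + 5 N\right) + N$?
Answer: $5580$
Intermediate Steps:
$I{\left(N \right)} = N^{2} + 6 N$
$v = 3$ ($v = \left(- \frac{1}{2}\right) \left(-6\right) = 3$)
$c{\left(H,h \right)} = H + H h$
$U{\left(w,W \right)} = - 5 w$ ($U{\left(w,W \right)} = 1 \left(-1\right) \left(6 + 1 \left(-1\right)\right) w = - (6 - 1) w = \left(-1\right) 5 w = - 5 w$)
$U{\left(v,-3 \right)} c{\left(6,1 \right)} \left(-31\right) = \left(-5\right) 3 \cdot 6 \left(1 + 1\right) \left(-31\right) = - 15 \cdot 6 \cdot 2 \left(-31\right) = \left(-15\right) 12 \left(-31\right) = \left(-180\right) \left(-31\right) = 5580$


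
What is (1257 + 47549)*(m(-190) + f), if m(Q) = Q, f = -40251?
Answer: -1973763446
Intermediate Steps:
(1257 + 47549)*(m(-190) + f) = (1257 + 47549)*(-190 - 40251) = 48806*(-40441) = -1973763446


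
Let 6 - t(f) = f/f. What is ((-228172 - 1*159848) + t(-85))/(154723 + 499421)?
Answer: -388015/654144 ≈ -0.59316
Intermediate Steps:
t(f) = 5 (t(f) = 6 - f/f = 6 - 1*1 = 6 - 1 = 5)
((-228172 - 1*159848) + t(-85))/(154723 + 499421) = ((-228172 - 1*159848) + 5)/(154723 + 499421) = ((-228172 - 159848) + 5)/654144 = (-388020 + 5)*(1/654144) = -388015*1/654144 = -388015/654144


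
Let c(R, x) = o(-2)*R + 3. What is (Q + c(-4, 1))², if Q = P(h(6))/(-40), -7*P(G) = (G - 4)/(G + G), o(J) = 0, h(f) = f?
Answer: 25411681/2822400 ≈ 9.0036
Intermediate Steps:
P(G) = -(-4 + G)/(14*G) (P(G) = -(G - 4)/(7*(G + G)) = -(-4 + G)/(7*(2*G)) = -(-4 + G)*1/(2*G)/7 = -(-4 + G)/(14*G))
c(R, x) = 3 (c(R, x) = 0*R + 3 = 0 + 3 = 3)
Q = 1/1680 (Q = ((1/14)*(4 - 1*6)/6)/(-40) = ((1/14)*(⅙)*(4 - 6))*(-1/40) = ((1/14)*(⅙)*(-2))*(-1/40) = -1/42*(-1/40) = 1/1680 ≈ 0.00059524)
(Q + c(-4, 1))² = (1/1680 + 3)² = (5041/1680)² = 25411681/2822400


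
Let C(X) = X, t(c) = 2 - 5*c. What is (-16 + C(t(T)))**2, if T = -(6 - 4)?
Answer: 16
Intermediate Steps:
T = -2 (T = -1*2 = -2)
(-16 + C(t(T)))**2 = (-16 + (2 - 5*(-2)))**2 = (-16 + (2 + 10))**2 = (-16 + 12)**2 = (-4)**2 = 16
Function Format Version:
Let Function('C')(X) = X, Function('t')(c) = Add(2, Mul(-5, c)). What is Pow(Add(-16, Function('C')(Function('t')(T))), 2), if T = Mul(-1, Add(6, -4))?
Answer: 16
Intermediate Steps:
T = -2 (T = Mul(-1, 2) = -2)
Pow(Add(-16, Function('C')(Function('t')(T))), 2) = Pow(Add(-16, Add(2, Mul(-5, -2))), 2) = Pow(Add(-16, Add(2, 10)), 2) = Pow(Add(-16, 12), 2) = Pow(-4, 2) = 16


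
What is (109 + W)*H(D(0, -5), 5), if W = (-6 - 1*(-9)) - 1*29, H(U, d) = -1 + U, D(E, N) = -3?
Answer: -332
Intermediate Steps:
W = -26 (W = (-6 + 9) - 29 = 3 - 29 = -26)
(109 + W)*H(D(0, -5), 5) = (109 - 26)*(-1 - 3) = 83*(-4) = -332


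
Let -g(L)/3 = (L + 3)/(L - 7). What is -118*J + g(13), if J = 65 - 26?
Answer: -4610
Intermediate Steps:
g(L) = -3*(3 + L)/(-7 + L) (g(L) = -3*(L + 3)/(L - 7) = -3*(3 + L)/(-7 + L))
J = 39
-118*J + g(13) = -118*39 + 3*(-3 - 1*13)/(-7 + 13) = -4602 + 3*(-3 - 13)/6 = -4602 + 3*(⅙)*(-16) = -4602 - 8 = -4610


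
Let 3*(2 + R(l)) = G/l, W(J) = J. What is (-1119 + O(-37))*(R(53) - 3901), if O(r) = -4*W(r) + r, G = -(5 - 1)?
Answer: 208515216/53 ≈ 3.9342e+6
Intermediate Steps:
G = -4 (G = -1*4 = -4)
O(r) = -3*r (O(r) = -4*r + r = -3*r)
R(l) = -2 - 4/(3*l) (R(l) = -2 + (-4/l)/3 = -2 - 4/(3*l))
(-1119 + O(-37))*(R(53) - 3901) = (-1119 - 3*(-37))*((-2 - 4/3/53) - 3901) = (-1119 + 111)*((-2 - 4/3*1/53) - 3901) = -1008*((-2 - 4/159) - 3901) = -1008*(-322/159 - 3901) = -1008*(-620581/159) = 208515216/53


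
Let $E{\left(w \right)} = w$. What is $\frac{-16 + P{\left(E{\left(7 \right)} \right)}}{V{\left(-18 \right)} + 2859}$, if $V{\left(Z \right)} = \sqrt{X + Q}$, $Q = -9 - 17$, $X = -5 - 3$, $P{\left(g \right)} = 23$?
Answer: $\frac{20013}{8173915} - \frac{7 i \sqrt{34}}{8173915} \approx 0.0024484 - 4.9935 \cdot 10^{-6} i$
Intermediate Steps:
$X = -8$
$Q = -26$
$V{\left(Z \right)} = i \sqrt{34}$ ($V{\left(Z \right)} = \sqrt{-8 - 26} = \sqrt{-34} = i \sqrt{34}$)
$\frac{-16 + P{\left(E{\left(7 \right)} \right)}}{V{\left(-18 \right)} + 2859} = \frac{-16 + 23}{i \sqrt{34} + 2859} = \frac{7}{2859 + i \sqrt{34}}$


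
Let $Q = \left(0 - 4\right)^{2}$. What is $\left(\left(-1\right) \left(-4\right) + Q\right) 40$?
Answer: $800$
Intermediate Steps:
$Q = 16$ ($Q = \left(-4\right)^{2} = 16$)
$\left(\left(-1\right) \left(-4\right) + Q\right) 40 = \left(\left(-1\right) \left(-4\right) + 16\right) 40 = \left(4 + 16\right) 40 = 20 \cdot 40 = 800$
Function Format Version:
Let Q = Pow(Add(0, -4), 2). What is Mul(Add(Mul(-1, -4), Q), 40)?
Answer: 800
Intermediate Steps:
Q = 16 (Q = Pow(-4, 2) = 16)
Mul(Add(Mul(-1, -4), Q), 40) = Mul(Add(Mul(-1, -4), 16), 40) = Mul(Add(4, 16), 40) = Mul(20, 40) = 800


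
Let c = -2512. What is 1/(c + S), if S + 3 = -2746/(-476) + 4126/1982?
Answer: -235858/591331233 ≈ -0.00039886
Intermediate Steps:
S = 1144063/235858 (S = -3 + (-2746/(-476) + 4126/1982) = -3 + (-2746*(-1/476) + 4126*(1/1982)) = -3 + (1373/238 + 2063/991) = -3 + 1851637/235858 = 1144063/235858 ≈ 4.8506)
1/(c + S) = 1/(-2512 + 1144063/235858) = 1/(-591331233/235858) = -235858/591331233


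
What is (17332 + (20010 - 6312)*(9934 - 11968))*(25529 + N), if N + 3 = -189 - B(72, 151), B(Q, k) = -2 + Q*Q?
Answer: -561203882000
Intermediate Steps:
B(Q, k) = -2 + Q²
N = -5374 (N = -3 + (-189 - (-2 + 72²)) = -3 + (-189 - (-2 + 5184)) = -3 + (-189 - 1*5182) = -3 + (-189 - 5182) = -3 - 5371 = -5374)
(17332 + (20010 - 6312)*(9934 - 11968))*(25529 + N) = (17332 + (20010 - 6312)*(9934 - 11968))*(25529 - 5374) = (17332 + 13698*(-2034))*20155 = (17332 - 27861732)*20155 = -27844400*20155 = -561203882000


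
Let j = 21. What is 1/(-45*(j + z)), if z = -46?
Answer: 1/1125 ≈ 0.00088889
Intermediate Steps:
1/(-45*(j + z)) = 1/(-45*(21 - 46)) = 1/(-45*(-25)) = 1/1125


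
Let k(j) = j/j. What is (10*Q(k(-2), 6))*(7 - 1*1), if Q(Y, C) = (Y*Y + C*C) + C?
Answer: 2580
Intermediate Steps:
k(j) = 1
Q(Y, C) = C + C² + Y² (Q(Y, C) = (Y² + C²) + C = (C² + Y²) + C = C + C² + Y²)
(10*Q(k(-2), 6))*(7 - 1*1) = (10*(6 + 6² + 1²))*(7 - 1*1) = (10*(6 + 36 + 1))*(7 - 1) = (10*43)*6 = 430*6 = 2580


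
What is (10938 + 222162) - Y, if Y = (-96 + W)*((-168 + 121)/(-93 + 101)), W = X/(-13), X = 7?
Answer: 24183415/104 ≈ 2.3253e+5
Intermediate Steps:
W = -7/13 (W = 7/(-13) = 7*(-1/13) = -7/13 ≈ -0.53846)
Y = 58985/104 (Y = (-96 - 7/13)*((-168 + 121)/(-93 + 101)) = -(-58985)/(13*8) = -1255/13*(-47/8) = 58985/104 ≈ 567.16)
(10938 + 222162) - Y = (10938 + 222162) - 1*58985/104 = 233100 - 58985/104 = 24183415/104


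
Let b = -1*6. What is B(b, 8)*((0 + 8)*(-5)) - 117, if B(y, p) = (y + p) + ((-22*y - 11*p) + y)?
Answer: -1717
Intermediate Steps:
b = -6
B(y, p) = -20*y - 10*p (B(y, p) = (p + y) + (-21*y - 11*p) = -20*y - 10*p)
B(b, 8)*((0 + 8)*(-5)) - 117 = (-20*(-6) - 10*8)*((0 + 8)*(-5)) - 117 = (120 - 80)*(8*(-5)) - 117 = 40*(-40) - 117 = -1600 - 117 = -1717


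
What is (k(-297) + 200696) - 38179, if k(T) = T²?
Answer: 250726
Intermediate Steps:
(k(-297) + 200696) - 38179 = ((-297)² + 200696) - 38179 = (88209 + 200696) - 38179 = 288905 - 38179 = 250726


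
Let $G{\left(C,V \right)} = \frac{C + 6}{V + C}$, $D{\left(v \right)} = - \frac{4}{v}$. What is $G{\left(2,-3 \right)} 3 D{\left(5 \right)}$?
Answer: $\frac{96}{5} \approx 19.2$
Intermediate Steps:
$G{\left(C,V \right)} = \frac{6 + C}{C + V}$
$G{\left(2,-3 \right)} 3 D{\left(5 \right)} = \frac{6 + 2}{2 - 3} \cdot 3 \left(- \frac{4}{5}\right) = \frac{1}{-1} \cdot 8 \cdot 3 \left(\left(-4\right) \frac{1}{5}\right) = \left(-1\right) 8 \cdot 3 \left(- \frac{4}{5}\right) = \left(-8\right) 3 \left(- \frac{4}{5}\right) = \left(-24\right) \left(- \frac{4}{5}\right) = \frac{96}{5}$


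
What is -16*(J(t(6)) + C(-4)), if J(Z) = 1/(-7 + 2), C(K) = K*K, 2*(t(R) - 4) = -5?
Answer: -1264/5 ≈ -252.80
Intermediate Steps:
t(R) = 3/2 (t(R) = 4 + (½)*(-5) = 4 - 5/2 = 3/2)
C(K) = K²
J(Z) = -⅕ (J(Z) = 1/(-5) = -⅕)
-16*(J(t(6)) + C(-4)) = -16*(-⅕ + (-4)²) = -16*(-⅕ + 16) = -16*79/5 = -1264/5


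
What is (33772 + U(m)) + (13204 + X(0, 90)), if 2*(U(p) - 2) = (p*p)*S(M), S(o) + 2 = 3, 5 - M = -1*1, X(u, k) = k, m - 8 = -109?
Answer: 104337/2 ≈ 52169.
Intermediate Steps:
m = -101 (m = 8 - 109 = -101)
M = 6 (M = 5 - (-1) = 5 - 1*(-1) = 5 + 1 = 6)
S(o) = 1 (S(o) = -2 + 3 = 1)
U(p) = 2 + p²/2 (U(p) = 2 + ((p*p)*1)/2 = 2 + (p²*1)/2 = 2 + p²/2)
(33772 + U(m)) + (13204 + X(0, 90)) = (33772 + (2 + (½)*(-101)²)) + (13204 + 90) = (33772 + (2 + (½)*10201)) + 13294 = (33772 + (2 + 10201/2)) + 13294 = (33772 + 10205/2) + 13294 = 77749/2 + 13294 = 104337/2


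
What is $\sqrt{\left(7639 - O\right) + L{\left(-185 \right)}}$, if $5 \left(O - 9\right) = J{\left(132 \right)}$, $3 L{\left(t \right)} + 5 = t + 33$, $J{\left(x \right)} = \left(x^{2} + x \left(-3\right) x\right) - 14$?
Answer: $\frac{\sqrt{3273765}}{15} \approx 120.62$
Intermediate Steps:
$J{\left(x \right)} = -14 - 2 x^{2}$ ($J{\left(x \right)} = \left(x^{2} + - 3 x x\right) - 14 = \left(x^{2} - 3 x^{2}\right) - 14 = - 2 x^{2} - 14 = -14 - 2 x^{2}$)
$L{\left(t \right)} = \frac{28}{3} + \frac{t}{3}$ ($L{\left(t \right)} = - \frac{5}{3} + \frac{t + 33}{3} = - \frac{5}{3} + \frac{33 + t}{3} = - \frac{5}{3} + \left(11 + \frac{t}{3}\right) = \frac{28}{3} + \frac{t}{3}$)
$O = - \frac{34817}{5}$ ($O = 9 + \frac{-14 - 2 \cdot 132^{2}}{5} = 9 + \frac{-14 - 34848}{5} = 9 + \frac{1}{5} \left(-34862\right) = 9 - \frac{34862}{5} = - \frac{34817}{5} \approx -6963.4$)
$\sqrt{\left(7639 - O\right) + L{\left(-185 \right)}} = \sqrt{\left(7639 - - \frac{34817}{5}\right) + \left(\frac{28}{3} + \frac{1}{3} \left(-185\right)\right)} = \sqrt{\left(7639 + \frac{34817}{5}\right) + \left(\frac{28}{3} - \frac{185}{3}\right)} = \sqrt{\frac{73012}{5} - \frac{157}{3}} = \sqrt{\frac{218251}{15}} = \frac{\sqrt{3273765}}{15}$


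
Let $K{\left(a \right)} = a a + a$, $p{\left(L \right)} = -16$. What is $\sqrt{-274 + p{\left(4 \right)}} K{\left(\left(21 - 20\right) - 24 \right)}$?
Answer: $506 i \sqrt{290} \approx 8616.9 i$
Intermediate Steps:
$K{\left(a \right)} = a + a^{2}$ ($K{\left(a \right)} = a^{2} + a = a + a^{2}$)
$\sqrt{-274 + p{\left(4 \right)}} K{\left(\left(21 - 20\right) - 24 \right)} = \sqrt{-274 - 16} \left(\left(21 - 20\right) - 24\right) \left(1 + \left(\left(21 - 20\right) - 24\right)\right) = \sqrt{-290} \left(1 - 24\right) \left(1 + \left(1 - 24\right)\right) = i \sqrt{290} \left(- 23 \left(1 - 23\right)\right) = i \sqrt{290} \left(\left(-23\right) \left(-22\right)\right) = i \sqrt{290} \cdot 506 = 506 i \sqrt{290}$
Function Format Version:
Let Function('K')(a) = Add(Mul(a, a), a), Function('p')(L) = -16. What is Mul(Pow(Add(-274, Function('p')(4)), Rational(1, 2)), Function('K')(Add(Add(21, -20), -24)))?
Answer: Mul(506, I, Pow(290, Rational(1, 2))) ≈ Mul(8616.9, I)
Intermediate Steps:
Function('K')(a) = Add(a, Pow(a, 2)) (Function('K')(a) = Add(Pow(a, 2), a) = Add(a, Pow(a, 2)))
Mul(Pow(Add(-274, Function('p')(4)), Rational(1, 2)), Function('K')(Add(Add(21, -20), -24))) = Mul(Pow(Add(-274, -16), Rational(1, 2)), Mul(Add(Add(21, -20), -24), Add(1, Add(Add(21, -20), -24)))) = Mul(Pow(-290, Rational(1, 2)), Mul(Add(1, -24), Add(1, Add(1, -24)))) = Mul(Mul(I, Pow(290, Rational(1, 2))), Mul(-23, Add(1, -23))) = Mul(Mul(I, Pow(290, Rational(1, 2))), Mul(-23, -22)) = Mul(Mul(I, Pow(290, Rational(1, 2))), 506) = Mul(506, I, Pow(290, Rational(1, 2)))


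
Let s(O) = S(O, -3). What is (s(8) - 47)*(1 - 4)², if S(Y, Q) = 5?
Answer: -378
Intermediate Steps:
s(O) = 5
(s(8) - 47)*(1 - 4)² = (5 - 47)*(1 - 4)² = -42*(-3)² = -42*9 = -378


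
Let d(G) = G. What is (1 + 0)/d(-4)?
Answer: -¼ ≈ -0.25000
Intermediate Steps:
(1 + 0)/d(-4) = (1 + 0)/(-4) = 1*(-¼) = -¼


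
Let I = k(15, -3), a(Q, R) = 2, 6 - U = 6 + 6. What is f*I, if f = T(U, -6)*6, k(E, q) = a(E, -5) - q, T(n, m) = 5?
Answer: 150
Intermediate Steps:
U = -6 (U = 6 - (6 + 6) = 6 - 1*12 = 6 - 12 = -6)
k(E, q) = 2 - q
f = 30 (f = 5*6 = 30)
I = 5 (I = 2 - 1*(-3) = 2 + 3 = 5)
f*I = 30*5 = 150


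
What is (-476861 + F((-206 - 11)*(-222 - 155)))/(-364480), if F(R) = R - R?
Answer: 476861/364480 ≈ 1.3083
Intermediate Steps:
F(R) = 0
(-476861 + F((-206 - 11)*(-222 - 155)))/(-364480) = (-476861 + 0)/(-364480) = -476861*(-1/364480) = 476861/364480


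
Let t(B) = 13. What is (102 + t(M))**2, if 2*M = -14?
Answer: 13225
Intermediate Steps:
M = -7 (M = (1/2)*(-14) = -7)
(102 + t(M))**2 = (102 + 13)**2 = 115**2 = 13225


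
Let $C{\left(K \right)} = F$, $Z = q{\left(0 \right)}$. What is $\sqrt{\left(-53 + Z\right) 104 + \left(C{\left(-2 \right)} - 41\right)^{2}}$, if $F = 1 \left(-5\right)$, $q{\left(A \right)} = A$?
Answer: $2 i \sqrt{849} \approx 58.275 i$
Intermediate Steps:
$F = -5$
$Z = 0$
$C{\left(K \right)} = -5$
$\sqrt{\left(-53 + Z\right) 104 + \left(C{\left(-2 \right)} - 41\right)^{2}} = \sqrt{\left(-53 + 0\right) 104 + \left(-5 - 41\right)^{2}} = \sqrt{\left(-53\right) 104 + \left(-46\right)^{2}} = \sqrt{-5512 + 2116} = \sqrt{-3396} = 2 i \sqrt{849}$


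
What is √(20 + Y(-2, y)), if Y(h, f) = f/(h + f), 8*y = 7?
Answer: √173/3 ≈ 4.3843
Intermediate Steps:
y = 7/8 (y = (⅛)*7 = 7/8 ≈ 0.87500)
Y(h, f) = f/(f + h)
√(20 + Y(-2, y)) = √(20 + 7/(8*(7/8 - 2))) = √(20 + 7/(8*(-9/8))) = √(20 + (7/8)*(-8/9)) = √(20 - 7/9) = √(173/9) = √173/3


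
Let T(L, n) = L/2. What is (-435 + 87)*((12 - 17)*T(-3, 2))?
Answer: -2610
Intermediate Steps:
T(L, n) = L/2 (T(L, n) = L*(1/2) = L/2)
(-435 + 87)*((12 - 17)*T(-3, 2)) = (-435 + 87)*((12 - 17)*((1/2)*(-3))) = -(-1740)*(-3)/2 = -348*15/2 = -2610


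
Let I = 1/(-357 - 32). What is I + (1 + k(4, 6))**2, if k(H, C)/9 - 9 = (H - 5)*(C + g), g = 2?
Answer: 38899/389 ≈ 99.997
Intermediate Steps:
k(H, C) = 81 + 9*(-5 + H)*(2 + C) (k(H, C) = 81 + 9*((H - 5)*(C + 2)) = 81 + 9*((-5 + H)*(2 + C)) = 81 + 9*(-5 + H)*(2 + C))
I = -1/389 (I = 1/(-389) = -1/389 ≈ -0.0025707)
I + (1 + k(4, 6))**2 = -1/389 + (1 + (-9 - 45*6 + 18*4 + 9*6*4))**2 = -1/389 + (1 + (-9 - 270 + 72 + 216))**2 = -1/389 + (1 + 9)**2 = -1/389 + 10**2 = -1/389 + 100 = 38899/389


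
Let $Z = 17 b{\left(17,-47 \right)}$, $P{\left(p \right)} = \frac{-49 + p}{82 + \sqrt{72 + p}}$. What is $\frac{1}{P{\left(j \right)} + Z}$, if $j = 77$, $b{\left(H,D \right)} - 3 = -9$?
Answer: $- \frac{334177}{33969350} + \frac{7 \sqrt{149}}{16984675} \approx -0.0098326$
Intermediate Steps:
$b{\left(H,D \right)} = -6$ ($b{\left(H,D \right)} = 3 - 9 = -6$)
$P{\left(p \right)} = \frac{-49 + p}{82 + \sqrt{72 + p}}$
$Z = -102$ ($Z = 17 \left(-6\right) = -102$)
$\frac{1}{P{\left(j \right)} + Z} = \frac{1}{\frac{-49 + 77}{82 + \sqrt{72 + 77}} - 102} = \frac{1}{\frac{1}{82 + \sqrt{149}} \cdot 28 - 102} = \frac{1}{\frac{28}{82 + \sqrt{149}} - 102} = \frac{1}{-102 + \frac{28}{82 + \sqrt{149}}}$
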